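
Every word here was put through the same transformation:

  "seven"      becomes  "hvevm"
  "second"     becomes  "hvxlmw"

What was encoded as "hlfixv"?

source

Each pair mirrors across the alphabet (s↔h, e↔v, v↔e): positions sum to 25. Letters are reflected about the middle of the alphabet (position → 25−position): Atbash.
Reversing it on hlfixv: h↔s, l↔o, f↔u, i↔r, x↔c, v↔e.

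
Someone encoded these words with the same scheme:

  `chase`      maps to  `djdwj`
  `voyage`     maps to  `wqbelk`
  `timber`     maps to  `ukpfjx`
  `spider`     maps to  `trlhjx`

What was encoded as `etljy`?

drift

Letter i (0-indexed) is shifted by i+1, so successive shifts are 1, 2, 3, ….
Undoing it on etljy: e−1=d, t−2=r, l−3=i, j−4=f, y−5=t.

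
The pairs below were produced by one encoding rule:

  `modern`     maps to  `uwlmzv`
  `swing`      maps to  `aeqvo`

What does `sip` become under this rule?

aqx

Compare letters: m→u is +8, o→w is +8, d→l is +8 — a constant shift. Every letter moves 8 places later in the alphabet, wrapping around z→a.
For sip: s+8=a, i+8=q, p+8=x.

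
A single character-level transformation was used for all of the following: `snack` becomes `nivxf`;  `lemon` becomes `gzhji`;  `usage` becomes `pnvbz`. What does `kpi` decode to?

Compare letters: s→n is +21, n→i is +21, a→v is +21 — a constant shift. Every letter moves 21 places later in the alphabet, wrapping around z→a.
Reversing it on kpi: k−21=p, p−21=u, i−21=n.

pun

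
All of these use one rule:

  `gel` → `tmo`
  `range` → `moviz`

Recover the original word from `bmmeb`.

tweet

Two steps: reverse the string, then apply a Caesar shift of +8.
Undoing it on bmmeb: shift back: b−8=t, m−8=e, m−8=e, e−8=w, b−8=t → teewt; then reverse → tweet.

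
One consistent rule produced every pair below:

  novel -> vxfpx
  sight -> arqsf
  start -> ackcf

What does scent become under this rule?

In novel: n→v is +8, o→x is +9, v→f is +10, e→p is +11 — the shift increases by 1 each position. Letter i (0-indexed) is shifted by i+8, so successive shifts are 8, 9, 10, ….
Applying it to scent: s+8=a, c+9=l, e+10=o, n+11=y, t+12=f.

aloyf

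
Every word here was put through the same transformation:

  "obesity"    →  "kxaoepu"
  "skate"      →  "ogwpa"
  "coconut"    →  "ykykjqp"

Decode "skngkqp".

workout

Compare letters: o→k is +22, b→x is +22, e→a is +22 — a constant shift. Each letter is shifted forward by 22 in the alphabet (a Caesar shift of +22).
Undoing it on skngkqp: s−22=w, k−22=o, n−22=r, g−22=k, k−22=o, q−22=u, p−22=t.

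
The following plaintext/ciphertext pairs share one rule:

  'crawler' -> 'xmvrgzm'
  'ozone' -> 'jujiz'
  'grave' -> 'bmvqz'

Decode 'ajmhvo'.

format

Compare letters: c→x is +21, r→m is +21, a→v is +21 — a constant shift. Every letter moves 21 places later in the alphabet, wrapping around z→a.
Reversing it on ajmhvo: a−21=f, j−21=o, m−21=r, h−21=m, v−21=a, o−21=t.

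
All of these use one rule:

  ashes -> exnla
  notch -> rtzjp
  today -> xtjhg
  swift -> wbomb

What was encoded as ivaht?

equal

In ashes: a→e is +4, s→x is +5, h→n is +6, e→l is +7 — the shift increases by 1 each position. Each letter shifts forward by (position + 4), i.e. 4, 5, 6, … — the shift grows by one for each successive letter.
Undoing it on ivaht: i−4=e, v−5=q, a−6=u, h−7=a, t−8=l.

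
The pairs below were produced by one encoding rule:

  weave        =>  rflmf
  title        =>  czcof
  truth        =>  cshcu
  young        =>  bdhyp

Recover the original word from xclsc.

w(22)→r(17) and e(4)→f(5) fit y≡5x+11 (mod 26); the inverse of 5 mod 26 is 21. This is an affine cipher: with a=0,…,z=25, each position x becomes (5x+11) mod 26.
Undoing it on xclsc: x(23)→21·(23−11)≡18=s; c(2)→21·(2−11)≡19=t; l(11)→21·(11−11)≡0=a; s(18)→21·(18−11)≡17=r; c(2)→21·(2−11)≡19=t (all mod 26).

start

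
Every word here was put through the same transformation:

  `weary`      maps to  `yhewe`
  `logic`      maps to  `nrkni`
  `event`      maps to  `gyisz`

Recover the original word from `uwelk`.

stage

Each letter shifts forward by (position + 2), i.e. 2, 3, 4, … — the shift grows by one for each successive letter.
Undoing it on uwelk: u−2=s, w−3=t, e−4=a, l−5=g, k−6=e.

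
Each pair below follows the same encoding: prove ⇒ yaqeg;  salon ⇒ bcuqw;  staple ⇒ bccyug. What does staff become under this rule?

The shift depends on letter class: consonant p→y is +9, but vowel o→q is +2. The rule splits by letter class: vowels +2, consonants +9.
On staff: s(cons)+9=b, t(cons)+9=c, a(vowel)+2=c, f(cons)+9=o, f(cons)+9=o.

bccoo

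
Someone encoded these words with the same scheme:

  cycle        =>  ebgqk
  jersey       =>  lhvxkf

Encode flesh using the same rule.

hoixn

In cycle: c→e is +2, y→b is +3, c→g is +4, l→q is +5 — the shift increases by 1 each position. The shift increases by 1 at each position, starting from +2: 2, 3, 4, ….
For flesh: f+2=h, l+3=o, e+4=i, s+5=x, h+6=n.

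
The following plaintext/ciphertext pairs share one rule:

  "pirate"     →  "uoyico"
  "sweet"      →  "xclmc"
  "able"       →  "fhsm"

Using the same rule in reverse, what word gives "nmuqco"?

In pirate: p→u is +5, i→o is +6, r→y is +7, a→i is +8 — the shift increases by 1 each position. The shift increases by 1 at each position, starting from +5: 5, 6, 7, ….
Decoding nmuqco: n−5=i, m−6=g, u−7=n, q−8=i, c−9=t, o−10=e.

ignite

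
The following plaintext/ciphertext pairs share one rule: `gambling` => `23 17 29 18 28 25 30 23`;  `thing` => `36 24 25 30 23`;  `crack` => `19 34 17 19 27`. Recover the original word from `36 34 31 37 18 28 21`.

trouble

g is letter #7 and maps to 23: an offset of 16. Each letter is replaced by its alphabet position (a=1..z=26) + 16.
Decoding 36 34 31 37 18 28 21: 36→(36−16)÷1=20=t, 34→(34−16)÷1=18=r, 31→(31−16)÷1=15=o, 37→(37−16)÷1=21=u, 18→(18−16)÷1=2=b, 28→(28−16)÷1=12=l, 21→(21−16)÷1=5=e.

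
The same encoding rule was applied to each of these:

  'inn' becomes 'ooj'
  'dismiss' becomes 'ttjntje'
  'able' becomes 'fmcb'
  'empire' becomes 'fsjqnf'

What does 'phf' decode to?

ego

Read the word backwards and shift each letter +1.
Undoing it on phf: shift back: p−1=o, h−1=g, f−1=e → oge; then reverse → ego.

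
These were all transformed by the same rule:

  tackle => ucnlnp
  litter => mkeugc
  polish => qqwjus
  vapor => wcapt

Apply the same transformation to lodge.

Shifts by position in tackle: pos 0: t→u (+1), pos 1: a→c (+2), pos 2: c→n (+11), pos 3: k→l (+1), pos 4: l→n (+2), pos 5: e→p (+11) — repeating every 3. The shifts repeat in a cycle of length 3: positions 0,1,… shift by +1, +2, +11, then the pattern repeats.
Applying it to lodge: l+1=m, o+2=q, d+11=o, g+1=h, e+2=g.

mqohg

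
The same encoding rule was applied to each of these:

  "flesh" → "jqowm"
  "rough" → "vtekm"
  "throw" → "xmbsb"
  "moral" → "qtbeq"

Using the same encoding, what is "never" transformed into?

rjfiw

Shifts by position in flesh: pos 0: f→j (+4), pos 1: l→q (+5), pos 2: e→o (+10), pos 3: s→w (+4), pos 4: h→m (+5) — repeating every 3. A repeating key of period 3 is used — shifts +4, +5, +10 over and over.
On never: n+4=r, e+5=j, v+10=f, e+4=i, r+5=w.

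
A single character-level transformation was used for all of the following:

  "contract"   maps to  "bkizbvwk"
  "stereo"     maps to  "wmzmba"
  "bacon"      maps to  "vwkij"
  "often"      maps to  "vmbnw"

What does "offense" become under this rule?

The output letters match the input read backwards, each shifted +8: contract reversed is tcartnoc. Read the word backwards and shift each letter +8.
On offense: reverse → esneffo; then shift: e+8=m, s+8=a, n+8=v, e+8=m, f+8=n, f+8=n, o+8=w.

mavmnnw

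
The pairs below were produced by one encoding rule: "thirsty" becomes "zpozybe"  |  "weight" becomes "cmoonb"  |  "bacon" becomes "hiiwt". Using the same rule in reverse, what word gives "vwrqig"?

policy

Shifts by position in thirsty: pos 0: t→z (+6), pos 1: h→p (+8), pos 2: i→o (+6), pos 3: r→z (+8) — repeating every 2. The shifts repeat in a cycle of length 2: positions 0,1,… shift by +6, +8, then the pattern repeats.
Undoing it on vwrqig: v−6=p, w−8=o, r−6=l, q−8=i, i−6=c, g−8=y.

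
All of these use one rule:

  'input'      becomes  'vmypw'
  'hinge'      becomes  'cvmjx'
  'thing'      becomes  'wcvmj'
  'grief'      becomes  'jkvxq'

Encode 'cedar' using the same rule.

lxezk

i(8)→v(21) and n(13)→m(12) fit y≡19x+25 (mod 26); the inverse of 19 mod 26 is 11. Each letter's alphabet position (a=0..z=25) is mapped through 19·x+25 mod 26 — an affine cipher.
For cedar: c(2)→19·2+25≡11=l; e(4)→19·4+25≡23=x; d(3)→19·3+25≡4=e; a(0)→19·0+25≡25=z; r(17)→19·17+25≡10=k (all mod 26).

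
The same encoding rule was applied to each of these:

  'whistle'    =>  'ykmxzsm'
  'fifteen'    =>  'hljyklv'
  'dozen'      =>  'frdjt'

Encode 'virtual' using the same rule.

xlvyaht

In whistle: w→y is +2, h→k is +3, i→m is +4, s→x is +5 — the shift increases by 1 each position. Letter i (0-indexed) is shifted by i+2, so successive shifts are 2, 3, 4, ….
On virtual: v+2=x, i+3=l, r+4=v, t+5=y, u+6=a, a+7=h, l+8=t.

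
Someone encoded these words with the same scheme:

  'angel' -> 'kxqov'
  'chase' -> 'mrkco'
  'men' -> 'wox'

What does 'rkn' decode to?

Compare letters: a→k is +10, n→x is +10, g→q is +10 — a constant shift. It's a constant shift of +10 (ROT10).
Decoding rkn: r−10=h, k−10=a, n−10=d.

had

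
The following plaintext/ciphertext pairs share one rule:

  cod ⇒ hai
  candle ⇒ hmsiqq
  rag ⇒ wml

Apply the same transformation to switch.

The shift depends on letter class: consonant c→h is +5, but vowel o→a is +12. Vowels shift forward by 12 and consonants shift forward by 5.
For switch: s(cons)+5=x, w(cons)+5=b, i(vowel)+12=u, t(cons)+5=y, c(cons)+5=h, h(cons)+5=m.

xbuyhm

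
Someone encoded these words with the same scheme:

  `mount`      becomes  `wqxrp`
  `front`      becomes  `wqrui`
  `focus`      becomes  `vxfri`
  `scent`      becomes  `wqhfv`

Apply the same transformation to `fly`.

The output letters match the input read backwards, each shifted +3: mount reversed is tnuom. Read the word backwards and shift each letter +3.
For fly: reverse → ylf; then shift: y+3=b, l+3=o, f+3=i.

boi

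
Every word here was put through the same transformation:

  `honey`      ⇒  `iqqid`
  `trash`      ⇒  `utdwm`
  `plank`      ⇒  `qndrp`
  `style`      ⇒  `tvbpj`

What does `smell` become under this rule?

In honey: h→i is +1, o→q is +2, n→q is +3, e→i is +4 — the shift increases by 1 each position. Each letter shifts forward by (position + 1), i.e. 1, 2, 3, … — the shift grows by one for each successive letter.
Applying it to smell: s+1=t, m+2=o, e+3=h, l+4=p, l+5=q.

tohpq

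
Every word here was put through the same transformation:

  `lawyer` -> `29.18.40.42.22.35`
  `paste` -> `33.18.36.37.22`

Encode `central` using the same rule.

20.22.31.37.35.18.29

l is letter #12 and maps to 29: an offset of 17. The number is (letter's place in the alphabet, a=1) + 17.
On central: c=3→20, e=5→22, n=14→31, t=20→37, r=18→35, a=1→18, l=12→29.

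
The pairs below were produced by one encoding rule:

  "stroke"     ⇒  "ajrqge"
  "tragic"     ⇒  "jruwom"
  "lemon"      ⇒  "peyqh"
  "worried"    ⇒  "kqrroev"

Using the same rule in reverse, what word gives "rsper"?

s(18)→a(0) and t(19)→j(9) fit y≡9x+20 (mod 26); the inverse of 9 mod 26 is 3. Treating letters as 0–25, the rule is x ↦ 9x + 20 (mod 26).
Undoing it on rsper: r(17)→3·(17−20)≡17=r; s(18)→3·(18−20)≡20=u; p(15)→3·(15−20)≡11=l; e(4)→3·(4−20)≡4=e; r(17)→3·(17−20)≡17=r (all mod 26).

ruler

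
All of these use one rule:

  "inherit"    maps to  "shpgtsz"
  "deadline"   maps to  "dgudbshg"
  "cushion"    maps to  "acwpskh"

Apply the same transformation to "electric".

gbgaztsa

i(8)→s(18) and n(13)→h(7) fit y≡3x+20 (mod 26); the inverse of 3 mod 26 is 9. Treating letters as 0–25, the rule is x ↦ 3x + 20 (mod 26).
On electric: e(4)→3·4+20≡6=g; l(11)→3·11+20≡1=b; e(4)→3·4+20≡6=g; c(2)→3·2+20≡0=a; t(19)→3·19+20≡25=z; r(17)→3·17+20≡19=t; i(8)→3·8+20≡18=s; c(2)→3·2+20≡0=a (all mod 26).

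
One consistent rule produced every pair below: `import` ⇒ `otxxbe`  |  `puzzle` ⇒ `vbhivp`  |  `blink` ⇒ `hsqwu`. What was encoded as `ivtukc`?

collar

Each letter shifts forward by (position + 6), i.e. 6, 7, 8, … — the shift grows by one for each successive letter.
Decoding ivtukc: i−6=c, v−7=o, t−8=l, u−9=l, k−10=a, c−11=r.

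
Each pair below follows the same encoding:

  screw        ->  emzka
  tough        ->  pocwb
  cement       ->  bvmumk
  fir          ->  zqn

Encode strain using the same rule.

Two steps: reverse the string, then apply a Caesar shift of +8.
For strain: reverse → niarts; then shift: n+8=v, i+8=q, a+8=i, r+8=z, t+8=b, s+8=a.

vqizba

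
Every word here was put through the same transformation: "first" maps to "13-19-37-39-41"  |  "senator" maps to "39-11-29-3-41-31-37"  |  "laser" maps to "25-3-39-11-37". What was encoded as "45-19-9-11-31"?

With a=1..z=26, the number is 2·pos + 1.
Decoding 45-19-9-11-31: 45→(45−1)÷2=22=v, 19→(19−1)÷2=9=i, 9→(9−1)÷2=4=d, 11→(11−1)÷2=5=e, 31→(31−1)÷2=15=o.

video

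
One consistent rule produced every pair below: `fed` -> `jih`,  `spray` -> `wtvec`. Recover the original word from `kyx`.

This is a Caesar cipher with shift 4.
Decoding kyx: k−4=g, y−4=u, x−4=t.

gut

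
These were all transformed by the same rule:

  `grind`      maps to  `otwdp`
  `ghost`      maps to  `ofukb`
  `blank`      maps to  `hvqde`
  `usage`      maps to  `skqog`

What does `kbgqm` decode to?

g(6)→o(14) and r(17)→t(19) fit y≡17x+16 (mod 26); the inverse of 17 mod 26 is 23. Treating letters as 0–25, the rule is x ↦ 17x + 16 (mod 26).
Reversing it on kbgqm: k(10)→23·(10−16)≡18=s; b(1)→23·(1−16)≡19=t; g(6)→23·(6−16)≡4=e; q(16)→23·(16−16)≡0=a; m(12)→23·(12−16)≡12=m (all mod 26).

steam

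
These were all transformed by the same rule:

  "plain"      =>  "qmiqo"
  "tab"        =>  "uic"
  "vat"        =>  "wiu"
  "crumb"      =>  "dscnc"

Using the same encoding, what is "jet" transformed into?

The shift depends on letter class: consonant p→q is +1, but vowel a→i is +8. Two shifts are in play — +8 for a/e/i/o/u, +1 for every other letter.
On jet: j(cons)+1=k, e(vowel)+8=m, t(cons)+1=u.

kmu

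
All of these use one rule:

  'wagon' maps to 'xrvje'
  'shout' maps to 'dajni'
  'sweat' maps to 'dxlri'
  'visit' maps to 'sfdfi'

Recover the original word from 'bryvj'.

cargo

This is an affine cipher: with a=0,…,z=25, each position x becomes (5x+17) mod 26.
Undoing it on bryvj: b(1)→21·(1−17)≡2=c; r(17)→21·(17−17)≡0=a; y(24)→21·(24−17)≡17=r; v(21)→21·(21−17)≡6=g; j(9)→21·(9−17)≡14=o (all mod 26).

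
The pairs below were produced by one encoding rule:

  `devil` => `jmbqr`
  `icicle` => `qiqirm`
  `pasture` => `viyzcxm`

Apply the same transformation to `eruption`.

Vowels shift forward by 8 and consonants shift forward by 6.
Applying it to eruption: e(vowel)+8=m, r(cons)+6=x, u(vowel)+8=c, p(cons)+6=v, t(cons)+6=z, i(vowel)+8=q, o(vowel)+8=w, n(cons)+6=t.

mxcvzqwt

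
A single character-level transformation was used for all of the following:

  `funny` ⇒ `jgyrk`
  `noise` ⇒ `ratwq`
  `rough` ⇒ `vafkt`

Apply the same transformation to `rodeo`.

Shifts by position in funny: pos 0: f→j (+4), pos 1: u→g (+12), pos 2: n→y (+11), pos 3: n→r (+4), pos 4: y→k (+12) — repeating every 3. A repeating key of period 3 is used — shifts +4, +12, +11 over and over.
On rodeo: r+4=v, o+12=a, d+11=o, e+4=i, o+12=a.

vaoia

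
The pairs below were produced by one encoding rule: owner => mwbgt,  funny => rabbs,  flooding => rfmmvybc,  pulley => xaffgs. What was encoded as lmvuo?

o(14)→m(12) and w(22)→w(22) fit y≡11x+14 (mod 26); the inverse of 11 mod 26 is 19. Treating letters as 0–25, the rule is x ↦ 11x + 14 (mod 26).
Decoding lmvuo: l(11)→19·(11−14)≡21=v; m(12)→19·(12−14)≡14=o; v(21)→19·(21−14)≡3=d; u(20)→19·(20−14)≡10=k; o(14)→19·(14−14)≡0=a (all mod 26).

vodka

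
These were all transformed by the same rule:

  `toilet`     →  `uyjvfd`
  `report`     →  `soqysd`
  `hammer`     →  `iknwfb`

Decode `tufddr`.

Shifts by position in toilet: pos 0: t→u (+1), pos 1: o→y (+10), pos 2: i→j (+1), pos 3: l→v (+10) — repeating every 2. It's a Vigenère-style cipher with numeric key [1,10]: position i shifts by key[i mod 2].
Decoding tufddr: t−1=s, u−10=k, f−1=e, d−10=t, d−1=c, r−10=h.

sketch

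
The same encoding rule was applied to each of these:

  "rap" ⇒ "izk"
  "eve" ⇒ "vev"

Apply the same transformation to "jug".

qft

Each pair mirrors across the alphabet (r↔i, a↔z, p↔k): positions sum to 25. Letters are reflected about the middle of the alphabet (position → 25−position): Atbash.
Applying it to jug: j↔q, u↔f, g↔t.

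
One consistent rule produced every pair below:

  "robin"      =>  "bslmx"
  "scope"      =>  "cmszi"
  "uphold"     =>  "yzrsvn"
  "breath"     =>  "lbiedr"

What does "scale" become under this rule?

The shift depends on letter class: consonant r→b is +10, but vowel o→s is +4. The rule splits by letter class: vowels +4, consonants +10.
On scale: s(cons)+10=c, c(cons)+10=m, a(vowel)+4=e, l(cons)+10=v, e(vowel)+4=i.

cmevi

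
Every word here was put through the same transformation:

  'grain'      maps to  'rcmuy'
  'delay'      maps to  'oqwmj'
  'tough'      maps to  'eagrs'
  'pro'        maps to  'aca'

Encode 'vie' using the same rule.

guq

The shift depends on letter class: consonant g→r is +11, but vowel a→m is +12. Vowels shift forward by 12 and consonants shift forward by 11.
Applying it to vie: v(cons)+11=g, i(vowel)+12=u, e(vowel)+12=q.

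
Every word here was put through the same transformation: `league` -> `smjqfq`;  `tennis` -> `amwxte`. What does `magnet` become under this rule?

tipxpf

In league: l→s is +7, e→m is +8, a→j is +9, g→q is +10 — the shift increases by 1 each position. Letter i (0-indexed) is shifted by i+7, so successive shifts are 7, 8, 9, ….
For magnet: m+7=t, a+8=i, g+9=p, n+10=x, e+11=p, t+12=f.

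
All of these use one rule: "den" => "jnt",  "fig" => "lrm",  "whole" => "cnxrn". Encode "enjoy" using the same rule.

The rule splits by letter class: vowels +9, consonants +6.
On enjoy: e(vowel)+9=n, n(cons)+6=t, j(cons)+6=p, o(vowel)+9=x, y(cons)+6=e.

ntpxe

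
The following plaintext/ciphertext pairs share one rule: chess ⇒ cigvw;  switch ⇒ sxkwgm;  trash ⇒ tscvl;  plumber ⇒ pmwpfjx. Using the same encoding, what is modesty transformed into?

mpfhwye

In chess: c→c is +0, h→i is +1, e→g is +2, s→v is +3 — the shift increases by 1 each position. Each letter shifts forward by its position index (0, 1, 2, …) — the shift grows by one for each successive letter.
On modesty: m+0=m, o+1=p, d+2=f, e+3=h, s+4=w, t+5=y, y+6=e.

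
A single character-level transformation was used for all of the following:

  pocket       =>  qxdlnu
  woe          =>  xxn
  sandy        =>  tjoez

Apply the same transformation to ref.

Two shifts are in play — +9 for a/e/i/o/u, +1 for every other letter.
For ref: r(cons)+1=s, e(vowel)+9=n, f(cons)+1=g.

sng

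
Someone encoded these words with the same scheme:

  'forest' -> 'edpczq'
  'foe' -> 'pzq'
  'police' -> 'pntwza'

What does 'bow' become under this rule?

hzm

The output letters match the input read backwards, each shifted +11: forest reversed is tserof. Read the word backwards and shift each letter +11.
For bow: reverse → wob; then shift: w+11=h, o+11=z, b+11=m.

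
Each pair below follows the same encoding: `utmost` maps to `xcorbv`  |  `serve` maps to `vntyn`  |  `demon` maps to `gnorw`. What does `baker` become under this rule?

ejmha

Shifts by position in utmost: pos 0: u→x (+3), pos 1: t→c (+9), pos 2: m→o (+2), pos 3: o→r (+3), pos 4: s→b (+9), pos 5: t→v (+2) — repeating every 3. The shifts repeat in a cycle of length 3: positions 0,1,… shift by +3, +9, +2, then the pattern repeats.
For baker: b+3=e, a+9=j, k+2=m, e+3=h, r+9=a.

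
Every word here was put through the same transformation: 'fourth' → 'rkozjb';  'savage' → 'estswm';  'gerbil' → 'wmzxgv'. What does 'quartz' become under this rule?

f(5)→r(17) and o(14)→k(10) fit y≡5x+18 (mod 26); the inverse of 5 mod 26 is 21. Treating letters as 0–25, the rule is x ↦ 5x + 18 (mod 26).
For quartz: q(16)→5·16+18≡20=u; u(20)→5·20+18≡14=o; a(0)→5·0+18≡18=s; r(17)→5·17+18≡25=z; t(19)→5·19+18≡9=j; z(25)→5·25+18≡13=n (all mod 26).

uoszjn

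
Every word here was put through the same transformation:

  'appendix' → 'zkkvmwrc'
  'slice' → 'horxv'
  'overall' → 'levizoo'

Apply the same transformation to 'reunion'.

Each pair mirrors across the alphabet (a↔z, p↔k, p↔k): positions sum to 25. Letters are reflected about the middle of the alphabet (position → 25−position): Atbash.
For reunion: r↔i, e↔v, u↔f, n↔m, i↔r, o↔l, n↔m.

ivfmrlm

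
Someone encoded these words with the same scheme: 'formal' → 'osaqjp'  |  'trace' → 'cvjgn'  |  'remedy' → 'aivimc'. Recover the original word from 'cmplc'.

tight

A repeating key of period 2 is used — shifts +9, +4 over and over.
Reversing it on cmplc: c−9=t, m−4=i, p−9=g, l−4=h, c−9=t.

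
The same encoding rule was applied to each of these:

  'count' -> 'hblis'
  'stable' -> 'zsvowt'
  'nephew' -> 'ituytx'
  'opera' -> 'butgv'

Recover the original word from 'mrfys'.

fight

This is an affine cipher: with a=0,…,z=25, each position x becomes (19x+21) mod 26.
Reversing it on mrfys: m(12)→11·(12−21)≡5=f; r(17)→11·(17−21)≡8=i; f(5)→11·(5−21)≡6=g; y(24)→11·(24−21)≡7=h; s(18)→11·(18−21)≡19=t (all mod 26).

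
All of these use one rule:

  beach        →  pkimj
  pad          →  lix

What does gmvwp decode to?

The output letters match the input read backwards, each shifted +8: beach reversed is hcaeb. The word is reversed, then every letter is shifted forward by 8.
Reversing it on gmvwp: shift back: g−8=y, m−8=e, v−8=n, w−8=o, p−8=h → yenoh; then reverse → honey.

honey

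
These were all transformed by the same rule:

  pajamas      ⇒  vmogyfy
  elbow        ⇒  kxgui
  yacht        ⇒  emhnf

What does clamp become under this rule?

ixfsb

The shifts repeat in a cycle of length 3: positions 0,1,… shift by +6, +12, +5, then the pattern repeats.
Applying it to clamp: c+6=i, l+12=x, a+5=f, m+6=s, p+12=b.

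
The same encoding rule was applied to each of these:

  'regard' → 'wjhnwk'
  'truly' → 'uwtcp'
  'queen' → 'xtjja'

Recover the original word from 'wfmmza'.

ribbon

r(17)→w(22) and e(4)→j(9) fit y≡25x+13 (mod 26); the inverse of 25 mod 26 is 25. Each letter's alphabet position (a=0..z=25) is mapped through 25·x+13 mod 26 — an affine cipher.
Decoding wfmmza: w(22)→25·(22−13)≡17=r; f(5)→25·(5−13)≡8=i; m(12)→25·(12−13)≡1=b; m(12)→25·(12−13)≡1=b; z(25)→25·(25−13)≡14=o; a(0)→25·(0−13)≡13=n (all mod 26).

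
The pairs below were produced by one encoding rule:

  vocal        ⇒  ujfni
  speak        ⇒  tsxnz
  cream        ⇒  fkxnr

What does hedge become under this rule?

v(21)→u(20) and o(14)→j(9) fit y≡9x+13 (mod 26); the inverse of 9 mod 26 is 3. Treating letters as 0–25, the rule is x ↦ 9x + 13 (mod 26).
For hedge: h(7)→9·7+13≡24=y; e(4)→9·4+13≡23=x; d(3)→9·3+13≡14=o; g(6)→9·6+13≡15=p; e(4)→9·4+13≡23=x (all mod 26).

yxopx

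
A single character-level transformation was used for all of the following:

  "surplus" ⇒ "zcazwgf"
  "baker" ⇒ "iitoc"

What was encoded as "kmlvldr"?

In surplus: s→z is +7, u→c is +8, r→a is +9, p→z is +10 — the shift increases by 1 each position. Letter i (0-indexed) is shifted by i+7, so successive shifts are 7, 8, 9, ….
Undoing it on kmlvldr: k−7=d, m−8=e, l−9=c, v−10=l, l−11=a, d−12=r, r−13=e.

declare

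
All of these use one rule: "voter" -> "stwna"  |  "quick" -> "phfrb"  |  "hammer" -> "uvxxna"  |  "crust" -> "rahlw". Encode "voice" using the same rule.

v(21)→s(18) and o(14)→t(19) fit y≡11x+21 (mod 26); the inverse of 11 mod 26 is 19. This is an affine cipher: with a=0,…,z=25, each position x becomes (11x+21) mod 26.
Applying it to voice: v(21)→11·21+21≡18=s; o(14)→11·14+21≡19=t; i(8)→11·8+21≡5=f; c(2)→11·2+21≡17=r; e(4)→11·4+21≡13=n (all mod 26).

stfrn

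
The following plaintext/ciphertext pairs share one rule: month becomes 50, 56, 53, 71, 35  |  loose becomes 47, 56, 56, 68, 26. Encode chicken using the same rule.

20, 35, 38, 20, 44, 26, 53

With a=1..z=26, the number is 3·pos + 11.
For chicken: c=3→20, h=8→35, i=9→38, c=3→20, k=11→44, e=5→26, n=14→53.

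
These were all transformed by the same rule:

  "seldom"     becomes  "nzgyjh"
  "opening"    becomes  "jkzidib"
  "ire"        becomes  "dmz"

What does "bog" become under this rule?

Compare letters: s→n is +21, e→z is +21, l→g is +21 — a constant shift. It's a constant shift of +21 (ROT21).
Applying it to bog: b+21=w, o+21=j, g+21=b.

wjb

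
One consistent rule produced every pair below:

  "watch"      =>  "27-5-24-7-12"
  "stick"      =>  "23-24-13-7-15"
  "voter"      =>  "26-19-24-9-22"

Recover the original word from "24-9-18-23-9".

tense

Letters become their 1-based position plus 4 (so a→5, b→6, …).
Reversing it on 24-9-18-23-9: 24→(24−4)÷1=20=t, 9→(9−4)÷1=5=e, 18→(18−4)÷1=14=n, 23→(23−4)÷1=19=s, 9→(9−4)÷1=5=e.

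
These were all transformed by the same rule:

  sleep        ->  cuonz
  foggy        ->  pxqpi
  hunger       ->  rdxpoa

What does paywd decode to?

front

Shifts by position in sleep: pos 0: s→c (+10), pos 1: l→u (+9), pos 2: e→o (+10), pos 3: e→n (+9) — repeating every 2. It's a Vigenère-style cipher with numeric key [10,9]: position i shifts by key[i mod 2].
Decoding paywd: p−10=f, a−9=r, y−10=o, w−9=n, d−10=t.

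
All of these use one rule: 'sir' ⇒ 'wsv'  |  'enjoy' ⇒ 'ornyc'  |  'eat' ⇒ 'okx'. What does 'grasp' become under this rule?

kvkwt

The shift depends on letter class: consonant s→w is +4, but vowel i→s is +10. Vowels shift forward by 10 and consonants shift forward by 4.
Applying it to grasp: g(cons)+4=k, r(cons)+4=v, a(vowel)+10=k, s(cons)+4=w, p(cons)+4=t.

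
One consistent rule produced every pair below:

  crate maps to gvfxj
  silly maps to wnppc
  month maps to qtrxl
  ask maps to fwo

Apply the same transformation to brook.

The shift depends on letter class: consonant c→g is +4, but vowel a→f is +5. The rule splits by letter class: vowels +5, consonants +4.
For brook: b(cons)+4=f, r(cons)+4=v, o(vowel)+5=t, o(vowel)+5=t, k(cons)+4=o.

fvtto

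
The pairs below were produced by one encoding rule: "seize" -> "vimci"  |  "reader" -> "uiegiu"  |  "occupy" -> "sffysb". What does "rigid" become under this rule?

The shift depends on letter class: consonant s→v is +3, but vowel e→i is +4. Vowels shift forward by 4 and consonants shift forward by 3.
For rigid: r(cons)+3=u, i(vowel)+4=m, g(cons)+3=j, i(vowel)+4=m, d(cons)+3=g.

umjmg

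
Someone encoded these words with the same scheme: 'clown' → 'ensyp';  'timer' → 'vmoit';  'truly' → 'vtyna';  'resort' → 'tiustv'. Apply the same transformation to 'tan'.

Two shifts are in play — +4 for a/e/i/o/u, +2 for every other letter.
For tan: t(cons)+2=v, a(vowel)+4=e, n(cons)+2=p.

vep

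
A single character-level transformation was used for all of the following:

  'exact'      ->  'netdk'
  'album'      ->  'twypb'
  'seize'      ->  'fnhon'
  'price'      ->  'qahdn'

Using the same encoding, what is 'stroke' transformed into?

Each letter's alphabet position (a=0..z=25) is mapped through 5·x+19 mod 26 — an affine cipher.
On stroke: s(18)→5·18+19≡5=f; t(19)→5·19+19≡10=k; r(17)→5·17+19≡0=a; o(14)→5·14+19≡11=l; k(10)→5·10+19≡17=r; e(4)→5·4+19≡13=n (all mod 26).

fkalrn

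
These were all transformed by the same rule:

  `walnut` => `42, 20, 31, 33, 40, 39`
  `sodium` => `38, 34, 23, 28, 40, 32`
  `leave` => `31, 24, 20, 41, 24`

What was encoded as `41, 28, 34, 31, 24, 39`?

violet

w is letter #23 and maps to 42: an offset of 19. The number is (letter's place in the alphabet, a=1) + 19.
Decoding 41, 28, 34, 31, 24, 39: 41→(41−19)÷1=22=v, 28→(28−19)÷1=9=i, 34→(34−19)÷1=15=o, 31→(31−19)÷1=12=l, 24→(24−19)÷1=5=e, 39→(39−19)÷1=20=t.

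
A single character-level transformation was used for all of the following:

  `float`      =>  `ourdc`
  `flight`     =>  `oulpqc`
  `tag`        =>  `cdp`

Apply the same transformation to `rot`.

The shift depends on letter class: consonant f→o is +9, but vowel o→r is +3. The rule splits by letter class: vowels +3, consonants +9.
On rot: r(cons)+9=a, o(vowel)+3=r, t(cons)+9=c.

arc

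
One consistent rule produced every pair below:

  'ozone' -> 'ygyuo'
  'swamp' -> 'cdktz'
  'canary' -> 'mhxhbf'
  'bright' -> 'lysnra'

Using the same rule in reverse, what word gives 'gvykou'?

Shifts by position in ozone: pos 0: o→y (+10), pos 1: z→g (+7), pos 2: o→y (+10), pos 3: n→u (+7) — repeating every 2. A repeating key of period 2 is used — shifts +10, +7 over and over.
Reversing it on gvykou: g−10=w, v−7=o, y−10=o, k−7=d, o−10=e, u−7=n.

wooden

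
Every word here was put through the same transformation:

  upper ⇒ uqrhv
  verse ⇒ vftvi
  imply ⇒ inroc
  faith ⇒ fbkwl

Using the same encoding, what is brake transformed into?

In upper: u→u is +0, p→q is +1, p→r is +2, e→h is +3 — the shift increases by 1 each position. The shift increases by 1 at each position, starting from +0: 0, 1, 2, ….
For brake: b+0=b, r+1=s, a+2=c, k+3=n, e+4=i.

bscni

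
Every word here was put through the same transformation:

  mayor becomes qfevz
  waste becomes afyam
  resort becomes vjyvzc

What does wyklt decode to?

steel

Each letter shifts forward by (position + 4), i.e. 4, 5, 6, … — the shift grows by one for each successive letter.
Decoding wyklt: w−4=s, y−5=t, k−6=e, l−7=e, t−8=l.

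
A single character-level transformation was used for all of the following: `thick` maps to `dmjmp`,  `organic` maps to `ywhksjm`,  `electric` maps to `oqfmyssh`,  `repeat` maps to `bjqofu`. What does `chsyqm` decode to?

scroll

It's a Vigenère-style cipher with numeric key [10,5,1]: position i shifts by key[i mod 3].
Decoding chsyqm: c−10=s, h−5=c, s−1=r, y−10=o, q−5=l, m−1=l.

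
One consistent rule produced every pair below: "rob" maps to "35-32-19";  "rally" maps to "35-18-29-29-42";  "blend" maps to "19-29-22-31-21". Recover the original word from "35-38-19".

rub

Letters become their 1-based position plus 17 (so a→18, b→19, …).
Reversing it on 35-38-19: 35→(35−17)÷1=18=r, 38→(38−17)÷1=21=u, 19→(19−17)÷1=2=b.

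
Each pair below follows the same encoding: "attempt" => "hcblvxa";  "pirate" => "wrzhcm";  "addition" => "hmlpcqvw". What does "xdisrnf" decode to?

qualify

Shifts by position in attempt: pos 0: a→h (+7), pos 1: t→c (+9), pos 2: t→b (+8), pos 3: e→l (+7), pos 4: m→v (+9), pos 5: p→x (+8) — repeating every 3. A repeating key of period 3 is used — shifts +7, +9, +8 over and over.
Decoding xdisrnf: x−7=q, d−9=u, i−8=a, s−7=l, r−9=i, n−8=f, f−7=y.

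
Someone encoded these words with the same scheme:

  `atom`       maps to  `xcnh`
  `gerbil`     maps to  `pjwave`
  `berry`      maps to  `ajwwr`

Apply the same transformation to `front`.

mwnkc

a(0)→x(23) and t(19)→c(2) fit y≡3x+23 (mod 26); the inverse of 3 mod 26 is 9. This is an affine cipher: with a=0,…,z=25, each position x becomes (3x+23) mod 26.
For front: f(5)→3·5+23≡12=m; r(17)→3·17+23≡22=w; o(14)→3·14+23≡13=n; n(13)→3·13+23≡10=k; t(19)→3·19+23≡2=c (all mod 26).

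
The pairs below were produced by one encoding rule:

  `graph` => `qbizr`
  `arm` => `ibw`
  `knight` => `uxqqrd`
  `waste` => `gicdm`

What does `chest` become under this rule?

mrmcd

The rule splits by letter class: vowels +8, consonants +10.
For chest: c(cons)+10=m, h(cons)+10=r, e(vowel)+8=m, s(cons)+10=c, t(cons)+10=d.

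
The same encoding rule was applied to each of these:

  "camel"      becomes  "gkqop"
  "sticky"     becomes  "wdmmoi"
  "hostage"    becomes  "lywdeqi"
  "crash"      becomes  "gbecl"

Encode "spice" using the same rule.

wzmmi

Shifts by position in camel: pos 0: c→g (+4), pos 1: a→k (+10), pos 2: m→q (+4), pos 3: e→o (+10) — repeating every 2. A repeating key of period 2 is used — shifts +4, +10 over and over.
On spice: s+4=w, p+10=z, i+4=m, c+10=m, e+4=i.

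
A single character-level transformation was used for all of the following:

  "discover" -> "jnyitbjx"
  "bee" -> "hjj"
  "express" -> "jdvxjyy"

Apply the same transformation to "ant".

ftz

The shift depends on letter class: consonant d→j is +6, but vowel i→n is +5. Two shifts are in play — +5 for a/e/i/o/u, +6 for every other letter.
On ant: a(vowel)+5=f, n(cons)+6=t, t(cons)+6=z.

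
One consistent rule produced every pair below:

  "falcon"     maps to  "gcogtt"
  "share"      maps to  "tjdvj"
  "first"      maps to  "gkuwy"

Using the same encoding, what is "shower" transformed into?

tjrajx

In falcon: f→g is +1, a→c is +2, l→o is +3, c→g is +4 — the shift increases by 1 each position. The shift increases by 1 at each position, starting from +1: 1, 2, 3, ….
On shower: s+1=t, h+2=j, o+3=r, w+4=a, e+5=j, r+6=x.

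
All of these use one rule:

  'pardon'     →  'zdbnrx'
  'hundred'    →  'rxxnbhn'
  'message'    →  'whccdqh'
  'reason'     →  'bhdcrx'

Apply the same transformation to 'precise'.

zbhmlch

Vowels shift forward by 3 and consonants shift forward by 10.
For precise: p(cons)+10=z, r(cons)+10=b, e(vowel)+3=h, c(cons)+10=m, i(vowel)+3=l, s(cons)+10=c, e(vowel)+3=h.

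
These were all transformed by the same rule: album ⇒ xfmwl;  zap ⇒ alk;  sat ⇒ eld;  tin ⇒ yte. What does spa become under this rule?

The output letters match the input read backwards, each shifted +11: album reversed is mubla. Two steps: reverse the string, then apply a Caesar shift of +11.
Applying it to spa: reverse → aps; then shift: a+11=l, p+11=a, s+11=d.

lad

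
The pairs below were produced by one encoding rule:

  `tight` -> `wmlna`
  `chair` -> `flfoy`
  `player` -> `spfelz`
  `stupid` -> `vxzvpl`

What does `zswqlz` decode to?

In tight: t→w is +3, i→m is +4, g→l is +5, h→n is +6 — the shift increases by 1 each position. Each letter shifts forward by (position + 3), i.e. 3, 4, 5, … — the shift grows by one for each successive letter.
Reversing it on zswqlz: z−3=w, s−4=o, w−5=r, q−6=k, l−7=e, z−8=r.

worker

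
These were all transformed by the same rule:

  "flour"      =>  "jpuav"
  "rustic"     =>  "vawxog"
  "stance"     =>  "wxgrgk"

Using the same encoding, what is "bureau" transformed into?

favkga

The shift depends on letter class: consonant f→j is +4, but vowel o→u is +6. Two shifts are in play — +6 for a/e/i/o/u, +4 for every other letter.
Applying it to bureau: b(cons)+4=f, u(vowel)+6=a, r(cons)+4=v, e(vowel)+6=k, a(vowel)+6=g, u(vowel)+6=a.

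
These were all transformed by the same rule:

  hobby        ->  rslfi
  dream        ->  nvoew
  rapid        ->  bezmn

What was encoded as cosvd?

skirt

Shifts by position in hobby: pos 0: h→r (+10), pos 1: o→s (+4), pos 2: b→l (+10), pos 3: b→f (+4) — repeating every 2. A repeating key of period 2 is used — shifts +10, +4 over and over.
Decoding cosvd: c−10=s, o−4=k, s−10=i, v−4=r, d−10=t.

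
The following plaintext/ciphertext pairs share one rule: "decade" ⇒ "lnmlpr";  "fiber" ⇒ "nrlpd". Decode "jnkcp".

Each letter shifts forward by (position + 8), i.e. 8, 9, 10, … — the shift grows by one for each successive letter.
Decoding jnkcp: j−8=b, n−9=e, k−10=a, c−11=r, p−12=d.

beard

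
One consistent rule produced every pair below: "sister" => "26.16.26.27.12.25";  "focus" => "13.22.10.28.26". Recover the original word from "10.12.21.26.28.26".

Each letter is replaced by its alphabet position (a=1..z=26) + 7.
Reversing it on 10.12.21.26.28.26: 10→(10−7)÷1=3=c, 12→(12−7)÷1=5=e, 21→(21−7)÷1=14=n, 26→(26−7)÷1=19=s, 28→(28−7)÷1=21=u, 26→(26−7)÷1=19=s.

census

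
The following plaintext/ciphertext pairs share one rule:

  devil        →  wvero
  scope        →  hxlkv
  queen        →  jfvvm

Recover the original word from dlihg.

Each pair mirrors across the alphabet (d↔w, e↔v, v↔e): positions sum to 25. Letters are reflected about the middle of the alphabet (position → 25−position): Atbash.
Decoding dlihg: d↔w, l↔o, i↔r, h↔s, g↔t.

worst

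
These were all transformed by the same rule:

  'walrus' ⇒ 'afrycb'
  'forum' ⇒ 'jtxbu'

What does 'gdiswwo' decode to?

cyclone

In walrus: w→a is +4, a→f is +5, l→r is +6, r→y is +7 — the shift increases by 1 each position. The shift increases by 1 at each position, starting from +4: 4, 5, 6, ….
Decoding gdiswwo: g−4=c, d−5=y, i−6=c, s−7=l, w−8=o, w−9=n, o−10=e.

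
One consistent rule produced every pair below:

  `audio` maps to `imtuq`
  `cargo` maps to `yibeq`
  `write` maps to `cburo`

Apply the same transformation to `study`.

a(0)→i(8) and u(20)→m(12) fit y≡21x+8 (mod 26); the inverse of 21 mod 26 is 5. Treating letters as 0–25, the rule is x ↦ 21x + 8 (mod 26).
Applying it to study: s(18)→21·18+8≡22=w; t(19)→21·19+8≡17=r; u(20)→21·20+8≡12=m; d(3)→21·3+8≡19=t; y(24)→21·24+8≡18=s (all mod 26).

wrmts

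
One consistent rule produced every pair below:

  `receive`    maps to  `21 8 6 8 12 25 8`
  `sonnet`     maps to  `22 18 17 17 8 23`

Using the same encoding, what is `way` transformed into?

Letters become their 1-based position plus 3 (so a→4, b→5, …).
Applying it to way: w=23→26, a=1→4, y=25→28.

26 4 28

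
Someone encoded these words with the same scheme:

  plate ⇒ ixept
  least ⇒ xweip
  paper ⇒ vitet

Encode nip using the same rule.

The output letters match the input read backwards, each shifted +4: plate reversed is etalp. The word is reversed, then every letter is shifted forward by 4.
For nip: reverse → pin; then shift: p+4=t, i+4=m, n+4=r.

tmr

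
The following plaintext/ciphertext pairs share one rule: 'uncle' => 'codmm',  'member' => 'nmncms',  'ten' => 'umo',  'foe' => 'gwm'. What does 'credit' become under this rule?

dsmequ

Vowels shift forward by 8 and consonants shift forward by 1.
For credit: c(cons)+1=d, r(cons)+1=s, e(vowel)+8=m, d(cons)+1=e, i(vowel)+8=q, t(cons)+1=u.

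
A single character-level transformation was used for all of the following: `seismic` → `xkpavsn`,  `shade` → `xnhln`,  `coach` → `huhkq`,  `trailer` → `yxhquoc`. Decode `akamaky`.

veteran

Each letter shifts forward by (position + 5), i.e. 5, 6, 7, … — the shift grows by one for each successive letter.
Decoding akamaky: a−5=v, k−6=e, a−7=t, m−8=e, a−9=r, k−10=a, y−11=n.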